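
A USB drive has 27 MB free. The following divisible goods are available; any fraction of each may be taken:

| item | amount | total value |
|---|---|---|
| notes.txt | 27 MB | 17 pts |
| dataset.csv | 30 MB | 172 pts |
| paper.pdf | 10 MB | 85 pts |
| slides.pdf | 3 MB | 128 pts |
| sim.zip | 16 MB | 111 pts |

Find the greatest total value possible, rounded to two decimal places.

310.13

Take in order of value per unit:
- slides.pdf (128/3 per unit): all 3 → value 128, running total 128.00
- paper.pdf (85/10 per unit): all 10 → value 85, running total 213.00
- sim.zip (111/16 per unit): 14 of 16 → value 14×111/16 = 97.1250, running total 310.13
Total 310.13.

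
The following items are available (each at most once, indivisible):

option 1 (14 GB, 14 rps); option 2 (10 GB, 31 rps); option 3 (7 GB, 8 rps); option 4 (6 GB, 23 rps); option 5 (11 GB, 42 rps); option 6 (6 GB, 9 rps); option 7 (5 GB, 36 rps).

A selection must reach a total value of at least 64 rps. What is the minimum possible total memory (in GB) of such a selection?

Subsets with value ≥ 64, sorted by total memory:
- option 2+option 7: memory 15, value 67
- option 5+option 7: memory 16, value 78
- option 4+option 6+option 7: memory 17, value 68
- option 4+option 5: memory 17, value 65
Minimum memory: 15 GB.

15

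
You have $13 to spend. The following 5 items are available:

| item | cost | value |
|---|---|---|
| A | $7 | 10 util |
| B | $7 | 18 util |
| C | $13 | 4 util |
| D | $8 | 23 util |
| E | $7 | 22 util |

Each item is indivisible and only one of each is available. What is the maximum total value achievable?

Check high-value combinations within $13:
- D: cost 8, value 23
- E: cost 7, value 22
- B: cost 7, value 18
Best: 23 util.

23 util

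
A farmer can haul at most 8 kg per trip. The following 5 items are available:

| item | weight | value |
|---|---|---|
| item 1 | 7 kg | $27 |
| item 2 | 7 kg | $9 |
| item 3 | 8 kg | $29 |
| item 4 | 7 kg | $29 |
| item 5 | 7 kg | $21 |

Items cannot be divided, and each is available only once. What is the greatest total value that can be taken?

This is a 0/1 knapsack; check combinations near the capacity.
- item 4: weight 7, value 29
- item 3: weight 8, value 29
- item 1: weight 7, value 27
- item 5: weight 7, value 21
Best: $29.

$29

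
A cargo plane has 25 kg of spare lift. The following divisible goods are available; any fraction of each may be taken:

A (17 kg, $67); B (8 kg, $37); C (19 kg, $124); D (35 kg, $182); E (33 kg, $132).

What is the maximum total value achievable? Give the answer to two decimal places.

155.20

Take in order of value per unit:
- C (124/19 per unit): all 19 → value 124, running total 124.00
- D (182/35 per unit): 6 of 35 → value 6×182/35 = 31.2000, running total 155.20
Total 155.20.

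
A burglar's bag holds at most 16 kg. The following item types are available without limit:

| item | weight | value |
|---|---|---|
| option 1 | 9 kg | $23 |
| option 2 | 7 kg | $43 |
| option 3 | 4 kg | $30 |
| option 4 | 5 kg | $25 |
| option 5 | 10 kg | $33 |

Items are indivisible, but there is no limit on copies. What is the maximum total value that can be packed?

Best value-per-unit is option 3 at 30/4, and filling with it alone uses weight 4×4=16. No mix of the others beats 4×30 = 120.

$120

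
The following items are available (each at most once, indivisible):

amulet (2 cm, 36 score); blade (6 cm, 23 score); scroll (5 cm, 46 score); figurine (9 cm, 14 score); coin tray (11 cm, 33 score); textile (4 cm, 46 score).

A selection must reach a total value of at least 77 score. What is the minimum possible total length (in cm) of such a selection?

Subsets with value ≥ 77, sorted by total length:
- amulet+textile: length 6, value 82
- amulet+scroll: length 7, value 82
Minimum length: 6 cm.

6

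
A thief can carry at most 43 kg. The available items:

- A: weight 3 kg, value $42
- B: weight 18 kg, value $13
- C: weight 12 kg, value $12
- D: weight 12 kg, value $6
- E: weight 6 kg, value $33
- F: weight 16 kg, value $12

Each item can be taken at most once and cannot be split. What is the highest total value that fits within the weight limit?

$100

This is a 0/1 knapsack; check combinations near the capacity.
- A+B+C+E: weight 3+18+12+6=39, value 42+13+12+33=100
- A+B+E+F: weight 3+18+6+16=43, value 42+13+33+12=100
- A+C+E+F: weight 3+12+6+16=37, value 42+12+33+12=99
- A+B+D+E: weight 3+18+12+6=39, value 42+13+6+33=94
Best: $100.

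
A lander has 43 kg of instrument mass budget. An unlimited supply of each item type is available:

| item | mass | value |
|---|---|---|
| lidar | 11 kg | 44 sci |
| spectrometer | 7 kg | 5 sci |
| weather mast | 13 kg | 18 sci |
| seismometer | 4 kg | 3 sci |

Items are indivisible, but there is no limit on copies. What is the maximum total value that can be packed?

Best value-per-unit is lidar at 44/11; filling with it alone gives 3×44 = 132.
Optimal mix: 3×lidar + 2×seismometer → mass 41, value 138.

138 sci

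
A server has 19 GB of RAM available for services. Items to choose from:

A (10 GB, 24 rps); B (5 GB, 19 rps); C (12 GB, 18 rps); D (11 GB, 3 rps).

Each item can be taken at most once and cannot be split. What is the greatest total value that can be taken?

43 rps

This is a 0/1 knapsack; check combinations near the capacity.
- A+B: memory 10+5=15, value 24+19=43
- B+C: memory 5+12=17, value 19+18=37
- A: memory 10, value 24
- B+D: memory 5+11=16, value 19+3=22
- B: memory 5, value 19
Best: 43 rps.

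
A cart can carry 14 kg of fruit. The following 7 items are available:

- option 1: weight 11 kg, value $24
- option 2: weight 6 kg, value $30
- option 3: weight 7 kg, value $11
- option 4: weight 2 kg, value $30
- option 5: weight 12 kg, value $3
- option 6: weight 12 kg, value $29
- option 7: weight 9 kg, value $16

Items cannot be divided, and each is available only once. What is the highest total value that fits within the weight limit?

$60

Check high-value combinations within 14 kg:
- option 2+option 4: weight 6+2=8, value 30+30=60
- option 4+option 6: weight 2+12=14, value 30+29=59
- option 1+option 4: weight 11+2=13, value 24+30=54
- option 4+option 7: weight 2+9=11, value 30+16=46
Best: $60.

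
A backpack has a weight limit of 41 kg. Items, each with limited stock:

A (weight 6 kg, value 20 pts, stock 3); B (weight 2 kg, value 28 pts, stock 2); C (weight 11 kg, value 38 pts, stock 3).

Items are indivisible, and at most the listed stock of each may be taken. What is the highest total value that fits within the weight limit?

172 pts

Top feasible selections:
- 2×A + 2×B + 2×C: weight 38, value 172
- 2×B + 3×C: weight 37, value 170
- 1×A + 1×B + 3×C: weight 41, value 162
Best: 172 pts.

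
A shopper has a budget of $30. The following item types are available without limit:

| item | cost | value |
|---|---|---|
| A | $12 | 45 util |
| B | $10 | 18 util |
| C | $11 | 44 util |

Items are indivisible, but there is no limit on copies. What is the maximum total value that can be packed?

90 util

Best value-per-unit is C at 44/11; filling with it alone gives 2×44 = 88.
Optimal mix: 2×A → cost 24, value 90.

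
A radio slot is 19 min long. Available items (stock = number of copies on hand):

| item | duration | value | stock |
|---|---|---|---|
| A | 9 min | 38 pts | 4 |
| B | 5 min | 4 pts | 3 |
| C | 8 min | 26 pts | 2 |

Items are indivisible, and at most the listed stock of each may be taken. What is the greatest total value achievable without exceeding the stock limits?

Best selections within duration 19 and stock limits:
- 2×A: duration 18, value 76
- 1×A + 1×C: duration 17, value 64
- 2×C: duration 16, value 52
Best: 76 pts.

76 pts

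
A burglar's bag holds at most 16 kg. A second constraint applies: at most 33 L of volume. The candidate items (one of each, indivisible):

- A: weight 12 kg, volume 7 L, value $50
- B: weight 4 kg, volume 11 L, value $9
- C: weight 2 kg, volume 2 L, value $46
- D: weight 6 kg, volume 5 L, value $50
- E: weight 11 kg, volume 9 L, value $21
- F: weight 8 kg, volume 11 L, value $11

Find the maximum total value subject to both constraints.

$107

Feasible sets respecting both limits:
- C+D+F: weight 16, volume 18, value 107
- B+C+D: weight 12, volume 18, value 105
- A+C: weight 14, volume 9, value 96
Best: $107.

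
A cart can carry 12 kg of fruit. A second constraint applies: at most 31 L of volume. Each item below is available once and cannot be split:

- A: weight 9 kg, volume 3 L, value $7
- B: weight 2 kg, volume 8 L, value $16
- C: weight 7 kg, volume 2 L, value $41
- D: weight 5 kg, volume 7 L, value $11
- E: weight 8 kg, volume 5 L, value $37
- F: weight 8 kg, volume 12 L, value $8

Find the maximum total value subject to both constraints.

$57

Feasible sets respecting both limits:
- B+C: weight 9, volume 10, value 57
- B+E: weight 10, volume 13, value 53
- C+D: weight 12, volume 9, value 52
- C: weight 7, volume 2, value 41
Best: $57.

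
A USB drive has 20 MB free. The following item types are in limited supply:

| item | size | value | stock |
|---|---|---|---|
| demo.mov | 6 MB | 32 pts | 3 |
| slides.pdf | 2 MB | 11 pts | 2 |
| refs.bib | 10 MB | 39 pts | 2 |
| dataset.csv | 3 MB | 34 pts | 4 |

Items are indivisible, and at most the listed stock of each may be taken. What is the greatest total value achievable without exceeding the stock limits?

179 pts

Top feasible selections:
- 1×demo.mov + 1×slides.pdf + 4×dataset.csv: size 20, value 179
- 1×demo.mov + 4×dataset.csv: size 18, value 168
Best: 179 pts.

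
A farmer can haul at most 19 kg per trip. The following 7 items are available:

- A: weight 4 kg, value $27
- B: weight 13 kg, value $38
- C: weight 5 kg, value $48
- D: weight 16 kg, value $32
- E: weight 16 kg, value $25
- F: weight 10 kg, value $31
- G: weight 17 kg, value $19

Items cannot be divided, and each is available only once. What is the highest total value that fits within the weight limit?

$106

Check high-value combinations within 19 kg:
- A+C+F: weight 4+5+10=19, value 27+48+31=106
- B+C: weight 13+5=18, value 38+48=86
- C+F: weight 5+10=15, value 48+31=79
- A+C: weight 4+5=9, value 27+48=75
- A+B: weight 4+13=17, value 27+38=65
Best: $106.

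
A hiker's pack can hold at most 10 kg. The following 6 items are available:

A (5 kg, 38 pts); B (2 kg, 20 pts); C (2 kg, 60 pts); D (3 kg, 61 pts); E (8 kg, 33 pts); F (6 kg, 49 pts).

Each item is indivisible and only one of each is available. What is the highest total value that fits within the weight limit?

159 pts

This is a 0/1 knapsack; check combinations near the capacity.
- A+C+D: weight 5+2+3=10, value 38+60+61=159
- B+C+D: weight 2+2+3=7, value 20+60+61=141
- B+C+F: weight 2+2+6=10, value 20+60+49=129
Best: 159 pts.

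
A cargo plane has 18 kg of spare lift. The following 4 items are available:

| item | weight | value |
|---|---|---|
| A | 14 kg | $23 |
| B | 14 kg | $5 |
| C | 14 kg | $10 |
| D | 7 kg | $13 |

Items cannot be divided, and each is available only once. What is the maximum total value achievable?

$23

This is a 0/1 knapsack; check combinations near the capacity.
- A: weight 14, value 23
- D: weight 7, value 13
- C: weight 14, value 10
- B: weight 14, value 5
Best: $23.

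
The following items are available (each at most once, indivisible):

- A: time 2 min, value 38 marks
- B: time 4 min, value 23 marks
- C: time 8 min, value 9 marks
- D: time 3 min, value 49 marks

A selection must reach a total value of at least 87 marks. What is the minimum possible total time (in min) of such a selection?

Subsets with value ≥ 87, sorted by total time:
- A+D: time 5, value 87
- A+B+D: time 9, value 110
- A+C+D: time 13, value 96
- A+B+C+D: time 17, value 119
Minimum time: 5 min.

5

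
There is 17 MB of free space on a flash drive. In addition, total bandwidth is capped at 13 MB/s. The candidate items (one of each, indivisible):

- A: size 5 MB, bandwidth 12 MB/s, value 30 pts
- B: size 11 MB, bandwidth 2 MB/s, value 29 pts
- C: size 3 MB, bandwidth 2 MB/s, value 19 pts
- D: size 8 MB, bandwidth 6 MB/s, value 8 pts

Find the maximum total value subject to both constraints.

Feasible sets respecting both limits:
- B+C: size 14, bandwidth 4, value 48
- A: size 5, bandwidth 12, value 30
- B: size 11, bandwidth 2, value 29
- C+D: size 11, bandwidth 8, value 27
Best: 48 pts.

48 pts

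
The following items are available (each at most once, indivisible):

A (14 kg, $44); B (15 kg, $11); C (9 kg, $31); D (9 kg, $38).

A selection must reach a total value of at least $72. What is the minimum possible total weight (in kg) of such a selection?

Subsets with value ≥ 72, sorted by total weight:
- A+D: weight 23, value 82
- A+C: weight 23, value 75
Minimum weight: 23 kg.

23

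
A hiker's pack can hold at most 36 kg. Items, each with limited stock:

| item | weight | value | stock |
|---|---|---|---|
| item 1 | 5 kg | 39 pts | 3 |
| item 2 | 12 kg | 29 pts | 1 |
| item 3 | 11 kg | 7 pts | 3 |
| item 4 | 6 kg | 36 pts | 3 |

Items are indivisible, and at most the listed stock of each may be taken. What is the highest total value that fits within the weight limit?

Top feasible selections:
- 3×item 1 + 3×item 4: weight 33, value 225
- 3×item 1 + 2×item 4: weight 27, value 189
- 2×item 1 + 3×item 4: weight 28, value 186
Best: 225 pts.

225 pts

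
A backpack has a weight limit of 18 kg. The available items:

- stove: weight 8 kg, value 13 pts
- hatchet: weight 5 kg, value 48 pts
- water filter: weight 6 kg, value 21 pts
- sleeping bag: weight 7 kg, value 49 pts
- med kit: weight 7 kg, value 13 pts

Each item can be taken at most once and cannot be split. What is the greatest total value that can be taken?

118 pts

Check high-value combinations within 18 kg:
- hatchet+water filter+sleeping bag: weight 5+6+7=18, value 48+21+49=118
- hatchet+sleeping bag: weight 5+7=12, value 48+49=97
- hatchet+water filter+med kit: weight 5+6+7=18, value 48+21+13=82
- water filter+sleeping bag: weight 6+7=13, value 21+49=70
- hatchet+water filter: weight 5+6=11, value 48+21=69
Best: 118 pts.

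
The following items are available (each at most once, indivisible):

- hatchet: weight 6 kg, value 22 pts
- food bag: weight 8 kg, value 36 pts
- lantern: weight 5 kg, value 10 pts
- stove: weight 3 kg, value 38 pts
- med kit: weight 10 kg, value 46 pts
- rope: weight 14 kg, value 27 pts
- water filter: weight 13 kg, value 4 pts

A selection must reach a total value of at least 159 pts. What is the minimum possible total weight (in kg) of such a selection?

41

Subsets with value ≥ 159, sorted by total weight:
- hatchet+food bag+stove+med kit+rope: weight 41, value 169
- hatchet+food bag+lantern+stove+med kit+rope: weight 46, value 179
- food bag+lantern+stove+med kit+rope+water filter: weight 53, value 161
- hatchet+food bag+stove+med kit+rope+water filter: weight 54, value 173
Minimum weight: 41 kg.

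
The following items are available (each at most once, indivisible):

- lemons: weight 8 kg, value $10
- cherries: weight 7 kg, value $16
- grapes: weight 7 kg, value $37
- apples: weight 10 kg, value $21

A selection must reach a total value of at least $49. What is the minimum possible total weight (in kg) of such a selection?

Subsets with value ≥ 49, sorted by total weight:
- cherries+grapes: weight 14, value 53
- grapes+apples: weight 17, value 58
- lemons+cherries+grapes: weight 22, value 63
Minimum weight: 14 kg.

14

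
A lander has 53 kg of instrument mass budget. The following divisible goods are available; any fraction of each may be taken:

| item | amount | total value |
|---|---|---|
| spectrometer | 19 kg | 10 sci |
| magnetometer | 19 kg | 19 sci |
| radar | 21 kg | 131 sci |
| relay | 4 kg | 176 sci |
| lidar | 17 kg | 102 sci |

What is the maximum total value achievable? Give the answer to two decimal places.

Take in order of value per unit:
- relay (176/4 per unit): all 4 → value 176, running total 176.00
- radar (131/21 per unit): all 21 → value 131, running total 307.00
- lidar (102/17 per unit): all 17 → value 102, running total 409.00
- magnetometer (19/19 per unit): 11 of 19 → value 11×19/19 = 11.0000, running total 420.00
Total 420.00.

420.00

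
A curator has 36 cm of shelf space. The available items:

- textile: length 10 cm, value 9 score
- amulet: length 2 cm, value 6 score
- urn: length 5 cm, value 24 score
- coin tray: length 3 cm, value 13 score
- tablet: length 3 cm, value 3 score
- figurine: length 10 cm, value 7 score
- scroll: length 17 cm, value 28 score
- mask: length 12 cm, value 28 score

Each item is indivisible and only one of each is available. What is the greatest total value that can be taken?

Check high-value combinations within 36 cm:
- amulet+urn+scroll+mask: length 2+5+17+12=36, value 6+24+28+28=86
- textile+amulet+urn+coin tray+tablet+mask: length 10+2+5+3+3+12=35, value 9+6+24+13+3+28=83
- amulet+urn+coin tray+tablet+figurine+mask: length 2+5+3+3+10+12=35, value 6+24+13+3+7+28=81
Best: 86 score.

86 score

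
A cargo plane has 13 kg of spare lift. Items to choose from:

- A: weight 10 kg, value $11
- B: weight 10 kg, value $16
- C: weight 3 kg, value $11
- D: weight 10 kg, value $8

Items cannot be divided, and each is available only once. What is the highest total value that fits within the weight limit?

$27

This is a 0/1 knapsack; check combinations near the capacity.
- B+C: weight 10+3=13, value 16+11=27
- A+C: weight 10+3=13, value 11+11=22
- C+D: weight 3+10=13, value 11+8=19
- B: weight 10, value 16
- C: weight 3, value 11
Best: $27.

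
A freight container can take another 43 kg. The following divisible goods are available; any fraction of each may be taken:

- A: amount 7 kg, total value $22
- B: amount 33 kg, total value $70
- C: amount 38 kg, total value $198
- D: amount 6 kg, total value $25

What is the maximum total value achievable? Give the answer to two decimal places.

Take in order of value per unit:
- C (198/38 per unit): all 38 → value 198, running total 198.00
- D (25/6 per unit): 5 of 6 → value 5×25/6 = 20.8333, running total 218.83
Total 218.83.

218.83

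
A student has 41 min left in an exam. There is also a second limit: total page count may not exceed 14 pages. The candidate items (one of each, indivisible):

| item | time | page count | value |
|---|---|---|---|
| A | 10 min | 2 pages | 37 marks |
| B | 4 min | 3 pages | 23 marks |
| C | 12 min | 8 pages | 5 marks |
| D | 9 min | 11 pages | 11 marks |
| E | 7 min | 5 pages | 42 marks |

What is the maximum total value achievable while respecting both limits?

102 marks

Feasible sets respecting both limits:
- A+B+E: time 21, page count 10, value 102
- A+E: time 17, page count 7, value 79
- A+B+C: time 26, page count 13, value 65
- B+E: time 11, page count 8, value 65
Best: 102 marks.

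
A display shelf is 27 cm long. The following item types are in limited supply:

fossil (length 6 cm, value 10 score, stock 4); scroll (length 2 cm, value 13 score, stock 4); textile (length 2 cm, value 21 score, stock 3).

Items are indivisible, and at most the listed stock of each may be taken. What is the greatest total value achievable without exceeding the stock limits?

Top feasible selections:
- 2×fossil + 4×scroll + 3×textile: length 26, value 135
- 1×fossil + 4×scroll + 3×textile: length 20, value 125
- 2×fossil + 3×scroll + 3×textile: length 24, value 122
Best: 135 score.

135 score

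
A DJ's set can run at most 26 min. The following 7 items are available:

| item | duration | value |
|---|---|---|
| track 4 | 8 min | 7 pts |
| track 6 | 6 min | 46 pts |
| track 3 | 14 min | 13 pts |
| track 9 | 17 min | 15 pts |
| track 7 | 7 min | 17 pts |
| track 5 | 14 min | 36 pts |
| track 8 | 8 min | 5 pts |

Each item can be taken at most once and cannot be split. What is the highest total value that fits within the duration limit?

82 pts

Check high-value combinations within 26 min:
- track 6+track 5: duration 6+14=20, value 46+36=82
- track 4+track 6+track 7: duration 8+6+7=21, value 7+46+17=70
- track 6+track 7+track 8: duration 6+7+8=21, value 46+17+5=68
- track 6+track 7: duration 6+7=13, value 46+17=63
Best: 82 pts.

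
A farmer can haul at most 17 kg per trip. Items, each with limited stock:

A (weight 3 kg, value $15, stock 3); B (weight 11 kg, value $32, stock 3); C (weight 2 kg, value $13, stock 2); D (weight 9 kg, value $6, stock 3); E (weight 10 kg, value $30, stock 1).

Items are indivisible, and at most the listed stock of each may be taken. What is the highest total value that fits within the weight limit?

$71

Top feasible selections:
- 3×A + 2×C: weight 13, value 71
- 1×A + 2×C + 1×E: weight 17, value 71
Best: $71.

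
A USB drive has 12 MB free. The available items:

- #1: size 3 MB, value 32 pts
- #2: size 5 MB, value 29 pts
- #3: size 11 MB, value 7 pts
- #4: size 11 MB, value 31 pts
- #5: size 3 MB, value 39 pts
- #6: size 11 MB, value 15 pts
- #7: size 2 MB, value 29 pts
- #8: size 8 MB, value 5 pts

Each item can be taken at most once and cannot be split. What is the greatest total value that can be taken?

100 pts

Check high-value combinations within 12 MB:
- #1+#5+#7: size 3+3+2=8, value 32+39+29=100
- #1+#2+#5: size 3+5+3=11, value 32+29+39=100
- #2+#5+#7: size 5+3+2=10, value 29+39+29=97
Best: 100 pts.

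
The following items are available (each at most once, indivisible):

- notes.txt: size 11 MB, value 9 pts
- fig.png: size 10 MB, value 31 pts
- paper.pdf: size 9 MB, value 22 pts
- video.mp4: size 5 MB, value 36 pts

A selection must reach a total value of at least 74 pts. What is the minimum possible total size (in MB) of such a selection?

Subsets with value ≥ 74, sorted by total size:
- fig.png+paper.pdf+video.mp4: size 24, value 89
- notes.txt+fig.png+video.mp4: size 26, value 76
- notes.txt+fig.png+paper.pdf+video.mp4: size 35, value 98
Minimum size: 24 MB.

24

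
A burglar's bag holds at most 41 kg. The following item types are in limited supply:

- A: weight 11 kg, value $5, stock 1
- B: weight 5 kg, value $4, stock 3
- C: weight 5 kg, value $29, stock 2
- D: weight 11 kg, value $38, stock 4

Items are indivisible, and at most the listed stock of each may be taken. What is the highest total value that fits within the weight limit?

Top feasible selections:
- 1×C + 3×D: weight 38, value 143
- 1×B + 2×C + 2×D: weight 37, value 138
Best: $143.

$143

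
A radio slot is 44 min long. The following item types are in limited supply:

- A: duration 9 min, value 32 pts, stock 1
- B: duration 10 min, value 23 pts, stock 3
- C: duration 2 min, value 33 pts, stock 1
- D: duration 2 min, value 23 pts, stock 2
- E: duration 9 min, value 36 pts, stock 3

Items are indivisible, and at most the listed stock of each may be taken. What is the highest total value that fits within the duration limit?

Top feasible selections:
- 1×A + 1×C + 2×D + 3×E: duration 42, value 219
- 1×B + 1×C + 2×D + 3×E: duration 43, value 210
- 1×A + 1×B + 1×C + 2×D + 2×E: duration 43, value 206
Best: 219 pts.

219 pts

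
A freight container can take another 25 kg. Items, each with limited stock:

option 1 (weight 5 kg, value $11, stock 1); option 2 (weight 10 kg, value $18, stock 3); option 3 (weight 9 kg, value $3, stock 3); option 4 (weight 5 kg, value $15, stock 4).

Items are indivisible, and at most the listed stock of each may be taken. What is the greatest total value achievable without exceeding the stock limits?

Best selections within weight 25 and stock limits:
- 1×option 1 + 4×option 4: weight 25, value 71
- 1×option 2 + 3×option 4: weight 25, value 63
- 4×option 4: weight 20, value 60
Best: $71.

$71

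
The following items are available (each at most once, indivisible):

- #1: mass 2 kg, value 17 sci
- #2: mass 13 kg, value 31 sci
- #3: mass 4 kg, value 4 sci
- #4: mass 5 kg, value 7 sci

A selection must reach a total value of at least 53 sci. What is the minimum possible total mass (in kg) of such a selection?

Subsets with value ≥ 53, sorted by total mass:
- #1+#2+#4: mass 20, value 55
- #1+#2+#3+#4: mass 24, value 59
Minimum mass: 20 kg.

20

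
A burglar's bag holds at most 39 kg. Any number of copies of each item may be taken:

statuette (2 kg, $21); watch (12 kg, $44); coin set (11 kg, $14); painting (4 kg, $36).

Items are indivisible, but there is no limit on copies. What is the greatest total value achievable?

$399

Best value-per-unit is statuette at 21/2, and filling with it alone uses weight 19×2=38. No mix of the others beats 19×21 = 399.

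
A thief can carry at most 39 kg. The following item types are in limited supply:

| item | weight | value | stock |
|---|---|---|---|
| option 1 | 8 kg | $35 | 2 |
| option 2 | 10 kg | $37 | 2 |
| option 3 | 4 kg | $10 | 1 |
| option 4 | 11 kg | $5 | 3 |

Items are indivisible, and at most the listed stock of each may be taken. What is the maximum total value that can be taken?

$144

Best selections within weight 39 and stock limits:
- 2×option 1 + 2×option 2: weight 36, value 144
- 1×option 1 + 2×option 2 + 1×option 3: weight 32, value 119
- 2×option 1 + 1×option 2 + 1×option 3: weight 30, value 117
- 1×option 1 + 2×option 2 + 1×option 4: weight 39, value 114
Best: $144.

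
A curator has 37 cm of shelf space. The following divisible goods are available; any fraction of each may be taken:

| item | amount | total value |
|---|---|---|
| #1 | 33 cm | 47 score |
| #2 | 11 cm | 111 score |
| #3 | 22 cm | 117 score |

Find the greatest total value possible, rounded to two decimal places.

233.70

Take in order of value per unit:
- #2 (111/11 per unit): all 11 → value 111, running total 111.00
- #3 (117/22 per unit): all 22 → value 117, running total 228.00
- #1 (47/33 per unit): 4 of 33 → value 4×47/33 = 5.6970, running total 233.70
Total 233.70.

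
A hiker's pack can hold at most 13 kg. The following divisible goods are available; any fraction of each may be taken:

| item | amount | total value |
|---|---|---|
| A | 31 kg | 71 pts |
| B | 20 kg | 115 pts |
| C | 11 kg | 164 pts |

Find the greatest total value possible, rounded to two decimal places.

Take in order of value per unit:
- C (164/11 per unit): all 11 → value 164, running total 164.00
- B (115/20 per unit): 2 of 20 → value 2×115/20 = 11.5000, running total 175.50
Total 175.50.

175.50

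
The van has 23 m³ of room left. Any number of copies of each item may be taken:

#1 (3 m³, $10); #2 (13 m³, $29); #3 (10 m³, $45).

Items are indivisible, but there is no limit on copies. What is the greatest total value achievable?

$100

Best value-per-unit is #3 at 45/10; filling with it alone gives 2×45 = 90.
Optimal mix: 1×#1 + 2×#3 → volume 23, value 100.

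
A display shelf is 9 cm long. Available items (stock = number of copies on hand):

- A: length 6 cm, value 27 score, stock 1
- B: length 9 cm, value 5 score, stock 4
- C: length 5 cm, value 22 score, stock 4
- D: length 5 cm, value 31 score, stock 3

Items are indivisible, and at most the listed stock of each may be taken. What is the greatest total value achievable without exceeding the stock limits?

31 score

Top feasible selections:
- 1×D: length 5, value 31
- 1×A: length 6, value 27
- 1×C: length 5, value 22
Best: 31 score.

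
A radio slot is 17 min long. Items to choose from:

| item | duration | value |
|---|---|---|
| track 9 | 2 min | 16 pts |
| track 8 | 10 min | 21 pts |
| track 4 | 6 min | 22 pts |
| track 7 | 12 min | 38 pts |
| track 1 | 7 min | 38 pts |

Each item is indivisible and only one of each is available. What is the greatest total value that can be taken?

This is a 0/1 knapsack; check combinations near the capacity.
- track 9+track 4+track 1: duration 2+6+7=15, value 16+22+38=76
- track 4+track 1: duration 6+7=13, value 22+38=60
- track 8+track 1: duration 10+7=17, value 21+38=59
Best: 76 pts.

76 pts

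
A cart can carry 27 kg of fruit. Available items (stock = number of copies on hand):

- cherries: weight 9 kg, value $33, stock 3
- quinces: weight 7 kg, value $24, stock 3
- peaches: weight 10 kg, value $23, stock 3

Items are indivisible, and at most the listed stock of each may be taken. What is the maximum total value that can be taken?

$99

Top feasible selections:
- 3×cherries: weight 27, value 99
- 2×cherries + 1×quinces: weight 25, value 90
- 1×cherries + 2×quinces: weight 23, value 81
- 1×cherries + 1×quinces + 1×peaches: weight 26, value 80
Best: $99.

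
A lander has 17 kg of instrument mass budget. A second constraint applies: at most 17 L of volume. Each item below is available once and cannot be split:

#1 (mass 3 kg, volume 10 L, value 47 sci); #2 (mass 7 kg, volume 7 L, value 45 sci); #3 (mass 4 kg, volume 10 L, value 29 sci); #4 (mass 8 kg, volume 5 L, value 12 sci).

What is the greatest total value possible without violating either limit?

92 sci

Feasible sets respecting both limits:
- #1+#2: mass 10, volume 17, value 92
- #2+#3: mass 11, volume 17, value 74
- #1+#4: mass 11, volume 15, value 59
Best: 92 sci.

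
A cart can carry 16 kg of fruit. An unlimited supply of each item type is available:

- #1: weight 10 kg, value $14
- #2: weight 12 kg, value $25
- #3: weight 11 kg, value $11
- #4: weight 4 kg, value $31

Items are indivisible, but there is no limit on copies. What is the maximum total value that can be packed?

Best value-per-unit is #4 at 31/4, and filling with it alone uses weight 4×4=16. No mix of the others beats 4×31 = 124.

$124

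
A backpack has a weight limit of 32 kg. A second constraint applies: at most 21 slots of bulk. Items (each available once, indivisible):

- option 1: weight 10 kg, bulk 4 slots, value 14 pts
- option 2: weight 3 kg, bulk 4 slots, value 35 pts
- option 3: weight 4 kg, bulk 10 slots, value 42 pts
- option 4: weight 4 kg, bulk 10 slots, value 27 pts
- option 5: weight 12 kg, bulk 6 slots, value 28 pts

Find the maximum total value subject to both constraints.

105 pts

Feasible sets respecting both limits:
- option 2+option 3+option 5: weight 19, bulk 20, value 105
- option 1+option 2+option 3: weight 17, bulk 18, value 91
- option 2+option 4+option 5: weight 19, bulk 20, value 90
Best: 105 pts.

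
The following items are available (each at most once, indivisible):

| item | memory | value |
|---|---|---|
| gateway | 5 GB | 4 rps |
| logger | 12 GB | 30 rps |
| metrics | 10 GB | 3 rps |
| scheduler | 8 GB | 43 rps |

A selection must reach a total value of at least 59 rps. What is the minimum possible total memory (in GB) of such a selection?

20

Subsets with value ≥ 59, sorted by total memory:
- logger+scheduler: memory 20, value 73
- gateway+logger+scheduler: memory 25, value 77
- logger+metrics+scheduler: memory 30, value 76
Minimum memory: 20 GB.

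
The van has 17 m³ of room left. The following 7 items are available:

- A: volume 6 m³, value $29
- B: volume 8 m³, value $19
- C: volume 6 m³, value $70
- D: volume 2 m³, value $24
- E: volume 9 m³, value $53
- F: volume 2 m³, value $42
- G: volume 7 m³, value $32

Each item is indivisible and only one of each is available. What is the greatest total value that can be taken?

$168

Check high-value combinations within 17 m³:
- C+D+F+G: volume 6+2+2+7=17, value 70+24+42+32=168
- A+C+D+F: volume 6+6+2+2=16, value 29+70+24+42=165
- C+E+F: volume 6+9+2=17, value 70+53+42=165
Best: $168.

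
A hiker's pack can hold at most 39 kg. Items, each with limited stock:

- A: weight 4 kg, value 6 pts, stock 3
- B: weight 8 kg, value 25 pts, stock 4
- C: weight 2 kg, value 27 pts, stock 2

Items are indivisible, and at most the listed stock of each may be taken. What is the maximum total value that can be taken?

154 pts

Best selections within weight 39 and stock limits:
- 4×B + 2×C: weight 36, value 154
- 2×A + 3×B + 2×C: weight 36, value 141
Best: 154 pts.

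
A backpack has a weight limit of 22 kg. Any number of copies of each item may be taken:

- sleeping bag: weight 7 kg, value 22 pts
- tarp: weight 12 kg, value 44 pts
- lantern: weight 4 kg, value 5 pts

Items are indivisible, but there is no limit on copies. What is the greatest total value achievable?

66 pts

Best value-per-unit is tarp at 44/12; filling with it alone gives 1×44 = 44.
Optimal mix: 3×sleeping bag → weight 21, value 66.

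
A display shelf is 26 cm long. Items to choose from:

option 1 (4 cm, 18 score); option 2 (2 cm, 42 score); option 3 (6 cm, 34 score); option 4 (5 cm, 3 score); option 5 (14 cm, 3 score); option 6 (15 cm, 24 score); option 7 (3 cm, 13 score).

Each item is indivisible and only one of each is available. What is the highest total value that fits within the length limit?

113 score

Check high-value combinations within 26 cm:
- option 2+option 3+option 6+option 7: length 2+6+15+3=26, value 42+34+24+13=113
- option 1+option 2+option 3+option 4+option 7: length 4+2+6+5+3=20, value 18+42+34+3+13=110
- option 1+option 2+option 3+option 7: length 4+2+6+3=15, value 18+42+34+13=107
- option 2+option 3+option 6: length 2+6+15=23, value 42+34+24=100
Best: 113 score.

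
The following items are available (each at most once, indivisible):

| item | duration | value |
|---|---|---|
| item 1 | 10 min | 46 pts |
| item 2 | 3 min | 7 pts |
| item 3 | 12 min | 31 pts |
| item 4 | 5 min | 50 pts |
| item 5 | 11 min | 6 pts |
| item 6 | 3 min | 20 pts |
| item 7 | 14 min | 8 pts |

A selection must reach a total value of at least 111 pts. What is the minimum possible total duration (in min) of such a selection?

Subsets with value ≥ 111, sorted by total duration:
- item 1+item 4+item 6: duration 18, value 116
- item 1+item 2+item 4+item 6: duration 21, value 123
- item 1+item 3+item 4: duration 27, value 127
Minimum duration: 18 min.

18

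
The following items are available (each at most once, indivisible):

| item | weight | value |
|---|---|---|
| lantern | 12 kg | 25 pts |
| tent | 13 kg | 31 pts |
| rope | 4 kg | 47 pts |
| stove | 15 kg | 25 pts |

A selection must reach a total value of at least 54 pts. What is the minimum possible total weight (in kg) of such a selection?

16

Subsets with value ≥ 54, sorted by total weight:
- lantern+rope: weight 16, value 72
- tent+rope: weight 17, value 78
- rope+stove: weight 19, value 72
Minimum weight: 16 kg.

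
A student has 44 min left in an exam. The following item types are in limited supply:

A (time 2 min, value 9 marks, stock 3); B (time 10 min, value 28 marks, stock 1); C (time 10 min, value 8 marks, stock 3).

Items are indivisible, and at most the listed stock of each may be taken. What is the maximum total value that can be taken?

Best selections within time 44 and stock limits:
- 3×A + 1×B + 2×C: time 36, value 71
- 2×A + 1×B + 3×C: time 44, value 70
- 3×A + 1×B + 1×C: time 26, value 63
Best: 71 marks.

71 marks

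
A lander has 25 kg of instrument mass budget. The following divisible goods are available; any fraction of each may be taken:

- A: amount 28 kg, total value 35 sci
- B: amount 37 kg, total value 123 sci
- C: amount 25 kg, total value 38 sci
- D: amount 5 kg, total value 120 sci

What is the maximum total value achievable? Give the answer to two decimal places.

186.49

Take in order of value per unit:
- D (120/5 per unit): all 5 → value 120, running total 120.00
- B (123/37 per unit): 20 of 37 → value 20×123/37 = 66.4865, running total 186.49
Total 186.49.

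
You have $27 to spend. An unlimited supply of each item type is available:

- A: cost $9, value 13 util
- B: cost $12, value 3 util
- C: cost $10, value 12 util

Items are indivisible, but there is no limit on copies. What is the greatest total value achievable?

39 util

Best value-per-unit is A at 13/9, and filling with it alone uses cost 3×9=27. No mix of the others beats 3×13 = 39.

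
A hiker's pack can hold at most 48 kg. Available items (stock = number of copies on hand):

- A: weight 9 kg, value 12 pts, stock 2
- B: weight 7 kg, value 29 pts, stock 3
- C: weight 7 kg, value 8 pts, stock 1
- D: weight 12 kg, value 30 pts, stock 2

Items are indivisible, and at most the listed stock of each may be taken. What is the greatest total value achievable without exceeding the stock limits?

Best selections within weight 48 and stock limits:
- 3×B + 2×D: weight 45, value 147
- 1×A + 2×B + 2×D: weight 47, value 130
- 1×A + 3×B + 1×D: weight 42, value 129
- 2×B + 1×C + 2×D: weight 45, value 126
Best: 147 pts.

147 pts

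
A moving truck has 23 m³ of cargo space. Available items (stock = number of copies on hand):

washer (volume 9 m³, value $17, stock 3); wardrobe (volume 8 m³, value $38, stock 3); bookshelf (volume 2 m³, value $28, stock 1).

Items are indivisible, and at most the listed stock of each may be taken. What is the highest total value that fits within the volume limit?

$104

Best selections within volume 23 and stock limits:
- 2×wardrobe + 1×bookshelf: volume 18, value 104
- 1×washer + 1×wardrobe + 1×bookshelf: volume 19, value 83
- 2×wardrobe: volume 16, value 76
Best: $104.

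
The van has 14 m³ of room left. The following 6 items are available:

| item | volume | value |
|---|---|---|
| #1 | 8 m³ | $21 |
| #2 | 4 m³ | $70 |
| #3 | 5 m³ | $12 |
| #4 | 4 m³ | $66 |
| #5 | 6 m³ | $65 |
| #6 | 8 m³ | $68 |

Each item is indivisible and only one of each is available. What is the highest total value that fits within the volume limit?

Check high-value combinations within 14 m³:
- #2+#4+#5: volume 4+4+6=14, value 70+66+65=201
- #2+#3+#4: volume 4+5+4=13, value 70+12+66=148
- #2+#6: volume 4+8=12, value 70+68=138
Best: $201.

$201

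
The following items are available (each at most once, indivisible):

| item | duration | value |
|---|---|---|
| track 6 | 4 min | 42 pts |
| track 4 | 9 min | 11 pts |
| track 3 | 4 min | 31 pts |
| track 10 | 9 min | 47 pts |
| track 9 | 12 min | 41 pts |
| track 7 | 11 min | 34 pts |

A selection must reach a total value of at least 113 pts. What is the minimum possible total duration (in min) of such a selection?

17

Subsets with value ≥ 113, sorted by total duration:
- track 6+track 3+track 10: duration 17, value 120
- track 6+track 3+track 9: duration 20, value 114
- track 6+track 10+track 7: duration 24, value 123
Minimum duration: 17 min.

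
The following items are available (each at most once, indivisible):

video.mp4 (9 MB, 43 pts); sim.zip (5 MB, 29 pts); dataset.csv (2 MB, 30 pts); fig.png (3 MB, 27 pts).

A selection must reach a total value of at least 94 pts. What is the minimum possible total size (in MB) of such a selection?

Subsets with value ≥ 94, sorted by total size:
- video.mp4+dataset.csv+fig.png: size 14, value 100
- video.mp4+sim.zip+dataset.csv: size 16, value 102
- video.mp4+sim.zip+fig.png: size 17, value 99
Minimum size: 14 MB.

14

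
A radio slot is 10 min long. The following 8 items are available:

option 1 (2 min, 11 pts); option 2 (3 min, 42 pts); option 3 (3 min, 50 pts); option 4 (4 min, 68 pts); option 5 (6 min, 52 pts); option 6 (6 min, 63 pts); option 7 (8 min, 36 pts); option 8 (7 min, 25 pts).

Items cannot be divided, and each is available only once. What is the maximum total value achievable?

160 pts

Check high-value combinations within 10 min:
- option 2+option 3+option 4: duration 3+3+4=10, value 42+50+68=160
- option 4+option 6: duration 4+6=10, value 68+63=131
- option 1+option 3+option 4: duration 2+3+4=9, value 11+50+68=129
- option 1+option 2+option 4: duration 2+3+4=9, value 11+42+68=121
- option 4+option 5: duration 4+6=10, value 68+52=120
Best: 160 pts.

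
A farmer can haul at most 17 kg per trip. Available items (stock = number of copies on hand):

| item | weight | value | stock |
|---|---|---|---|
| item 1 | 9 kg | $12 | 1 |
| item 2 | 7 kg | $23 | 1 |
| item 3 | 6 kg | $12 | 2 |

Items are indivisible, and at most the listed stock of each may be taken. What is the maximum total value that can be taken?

Top feasible selections:
- 1×item 2 + 1×item 3: weight 13, value 35
- 1×item 1 + 1×item 2: weight 16, value 35
Best: $35.

$35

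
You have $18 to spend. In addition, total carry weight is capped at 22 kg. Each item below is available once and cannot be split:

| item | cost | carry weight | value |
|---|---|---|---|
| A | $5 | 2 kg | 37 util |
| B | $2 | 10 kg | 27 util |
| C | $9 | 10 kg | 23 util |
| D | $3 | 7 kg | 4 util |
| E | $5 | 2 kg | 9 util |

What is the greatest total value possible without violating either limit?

87 util

Feasible sets respecting both limits:
- A+B+C: cost 16, carry weight 22, value 87
- A+B+D+E: cost 15, carry weight 21, value 77
- A+B+E: cost 12, carry weight 14, value 73
Best: 87 util.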